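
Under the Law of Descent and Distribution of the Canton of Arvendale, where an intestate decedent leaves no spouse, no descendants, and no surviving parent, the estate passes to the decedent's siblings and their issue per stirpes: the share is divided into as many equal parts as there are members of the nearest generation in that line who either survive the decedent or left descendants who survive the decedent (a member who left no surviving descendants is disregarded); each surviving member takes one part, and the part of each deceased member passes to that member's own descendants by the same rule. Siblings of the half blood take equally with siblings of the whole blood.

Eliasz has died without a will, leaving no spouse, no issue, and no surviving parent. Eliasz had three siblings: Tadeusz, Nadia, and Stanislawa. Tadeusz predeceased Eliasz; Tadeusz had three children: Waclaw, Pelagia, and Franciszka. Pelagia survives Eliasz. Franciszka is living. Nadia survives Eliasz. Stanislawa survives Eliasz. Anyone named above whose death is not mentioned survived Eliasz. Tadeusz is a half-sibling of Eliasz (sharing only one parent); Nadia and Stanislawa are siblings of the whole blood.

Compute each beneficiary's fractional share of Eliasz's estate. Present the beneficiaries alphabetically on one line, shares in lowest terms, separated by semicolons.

No spouse, descendants, or parent survives, so the estate passes to Eliasz's siblings per stirpes.
Half-blood and whole-blood siblings take equally under the stated rule.
The estate is divided into 3 equal shares of 1/3 among Tadeusz, Nadia, Stanislawa.
Tadeusz predeceased; the 1/3 allotted to Tadeusz's branch passes to Tadeusz's issue by representation.
The 1/3 is divided into 3 equal shares of 1/9 among Waclaw, Pelagia, Franciszka.
Waclaw is living and takes 1/9.
Pelagia is living and takes 1/9.
Franciszka is living and takes 1/9.
Nadia is living and takes 1/3.
Stanislawa is living and takes 1/3.

Franciszka 1/9; Nadia 1/3; Pelagia 1/9; Stanislawa 1/3; Waclaw 1/9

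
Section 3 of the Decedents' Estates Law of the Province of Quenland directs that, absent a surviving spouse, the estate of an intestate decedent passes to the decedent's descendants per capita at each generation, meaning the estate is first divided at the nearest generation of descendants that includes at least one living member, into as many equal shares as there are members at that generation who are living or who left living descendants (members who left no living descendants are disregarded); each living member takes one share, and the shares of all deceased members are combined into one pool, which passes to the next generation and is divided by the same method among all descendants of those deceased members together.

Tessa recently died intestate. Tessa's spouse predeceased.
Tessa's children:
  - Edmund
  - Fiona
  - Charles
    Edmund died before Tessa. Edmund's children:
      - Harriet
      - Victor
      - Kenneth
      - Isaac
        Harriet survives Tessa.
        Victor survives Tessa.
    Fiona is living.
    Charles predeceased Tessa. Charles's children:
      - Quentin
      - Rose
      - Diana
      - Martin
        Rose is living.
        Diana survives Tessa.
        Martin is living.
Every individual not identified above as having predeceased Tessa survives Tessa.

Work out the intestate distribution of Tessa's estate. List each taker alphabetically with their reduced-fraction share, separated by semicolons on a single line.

There is no surviving spouse, so the entire estate passes to Tessa's descendants per capita at each generation.
At generation 1 (Edmund, Fiona, Charles) there are 3 shares of (1)/3 = 1/3 each.
Living: Fiona — each takes 1/3.
Deceased: Edmund and Charles. Their combined 2/3 is pooled and carried to generation 2.
At generation 2 (Harriet, Victor, Kenneth, Isaac, Quentin, Rose, Diana, Martin) there are 8 shares of (2/3)/8 = 1/12 each.
Living: Harriet, Victor, Kenneth, Isaac, Quentin, Rose, Diana, and Martin — each takes 1/12.

Diana 1/12; Fiona 1/3; Harriet 1/12; Isaac 1/12; Kenneth 1/12; Martin 1/12; Quentin 1/12; Rose 1/12; Victor 1/12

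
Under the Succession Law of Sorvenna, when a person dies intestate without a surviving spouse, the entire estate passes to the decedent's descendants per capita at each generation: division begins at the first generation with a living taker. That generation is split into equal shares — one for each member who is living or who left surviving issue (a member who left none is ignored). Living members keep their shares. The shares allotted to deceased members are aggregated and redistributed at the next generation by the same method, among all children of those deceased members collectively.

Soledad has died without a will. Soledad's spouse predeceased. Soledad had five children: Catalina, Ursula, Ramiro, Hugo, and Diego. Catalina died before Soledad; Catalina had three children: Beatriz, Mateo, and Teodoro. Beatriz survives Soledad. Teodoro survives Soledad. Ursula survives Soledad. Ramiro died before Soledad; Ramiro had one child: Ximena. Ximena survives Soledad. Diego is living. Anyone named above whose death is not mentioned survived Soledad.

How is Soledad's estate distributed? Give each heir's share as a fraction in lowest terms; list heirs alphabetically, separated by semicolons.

There is no surviving spouse, so the entire estate passes to Soledad's descendants per capita at each generation.
At generation 1 (Catalina, Ursula, Ramiro, Hugo, Diego) there are 5 shares of (1)/5 = 1/5 each.
Living: Ursula, Hugo, and Diego — each takes 1/5.
Deceased: Catalina and Ramiro. Their combined 2/5 is pooled and carried to generation 2.
At generation 2 (Beatriz, Mateo, Teodoro, Ximena) there are 4 shares of (2/5)/4 = 1/10 each.
Living: Beatriz, Mateo, Teodoro, and Ximena — each takes 1/10.

Beatriz 1/10; Diego 1/5; Hugo 1/5; Mateo 1/10; Teodoro 1/10; Ursula 1/5; Ximena 1/10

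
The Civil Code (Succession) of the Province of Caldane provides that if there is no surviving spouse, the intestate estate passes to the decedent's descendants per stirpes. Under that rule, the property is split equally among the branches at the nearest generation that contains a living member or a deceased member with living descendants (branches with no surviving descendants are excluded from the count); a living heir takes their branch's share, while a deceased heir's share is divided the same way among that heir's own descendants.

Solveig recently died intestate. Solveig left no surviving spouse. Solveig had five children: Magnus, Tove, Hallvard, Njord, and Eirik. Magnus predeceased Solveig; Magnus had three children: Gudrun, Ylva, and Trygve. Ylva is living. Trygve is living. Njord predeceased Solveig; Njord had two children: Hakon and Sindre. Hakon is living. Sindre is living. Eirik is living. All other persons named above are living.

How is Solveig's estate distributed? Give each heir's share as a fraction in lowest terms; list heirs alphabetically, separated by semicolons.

There is no surviving spouse, so the entire estate passes to Solveig's descendants per stirpes.
The estate is divided into 5 equal shares of 1/5 among Magnus, Tove, Hallvard, Njord, Eirik.
Magnus predeceased; the 1/5 allotted to Magnus's branch passes to Magnus's issue by representation.
The 1/5 is divided into 3 equal shares of 1/15 among Gudrun, Ylva, Trygve.
Gudrun is living and takes 1/15.
Ylva is living and takes 1/15.
Trygve is living and takes 1/15.
Tove is living and takes 1/5.
Hallvard is living and takes 1/5.
Njord predeceased; the 1/5 allotted to Njord's branch passes to Njord's issue by representation.
The 1/5 is divided into 2 equal shares of 1/10 among Hakon, Sindre.
Hakon is living and takes 1/10.
Sindre is living and takes 1/10.
Eirik is living and takes 1/5.

Eirik 1/5; Gudrun 1/15; Hakon 1/10; Hallvard 1/5; Sindre 1/10; Tove 1/5; Trygve 1/15; Ylva 1/15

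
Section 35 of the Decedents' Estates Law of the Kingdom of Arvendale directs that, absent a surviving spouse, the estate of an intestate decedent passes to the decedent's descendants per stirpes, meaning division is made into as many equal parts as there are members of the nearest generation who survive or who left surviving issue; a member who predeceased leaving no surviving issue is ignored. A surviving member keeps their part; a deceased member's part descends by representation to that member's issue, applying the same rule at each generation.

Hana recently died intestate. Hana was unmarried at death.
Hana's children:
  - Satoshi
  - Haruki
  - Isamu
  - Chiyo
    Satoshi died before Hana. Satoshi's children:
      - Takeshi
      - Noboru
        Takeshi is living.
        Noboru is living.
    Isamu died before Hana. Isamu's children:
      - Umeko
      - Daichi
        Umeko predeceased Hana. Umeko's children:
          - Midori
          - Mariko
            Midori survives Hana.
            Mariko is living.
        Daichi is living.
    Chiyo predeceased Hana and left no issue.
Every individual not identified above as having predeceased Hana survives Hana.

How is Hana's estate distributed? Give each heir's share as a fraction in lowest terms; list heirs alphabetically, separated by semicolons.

Daichi 1/6; Haruki 1/3; Mariko 1/12; Midori 1/12; Noboru 1/6; Takeshi 1/6

There is no surviving spouse, so the entire estate passes to Hana's descendants per stirpes.
Chiyo left no surviving issue, so that branch lapses and is disregarded.
The estate is divided into 3 equal shares of 1/3 among Satoshi, Haruki, Isamu.
Satoshi predeceased; the 1/3 allotted to Satoshi's branch passes to Satoshi's issue by representation.
The 1/3 is divided into 2 equal shares of 1/6 among Takeshi, Noboru.
Takeshi is living and takes 1/6.
Noboru is living and takes 1/6.
Haruki is living and takes 1/3.
Isamu predeceased; the 1/3 allotted to Isamu's branch passes to Isamu's issue by representation.
The 1/3 is divided into 2 equal shares of 1/6 among Umeko, Daichi.
Umeko predeceased; the 1/6 allotted to Umeko's branch passes to Umeko's issue by representation.
The 1/6 is divided into 2 equal shares of 1/12 among Midori, Mariko.
Midori is living and takes 1/12.
Mariko is living and takes 1/12.
Daichi is living and takes 1/6.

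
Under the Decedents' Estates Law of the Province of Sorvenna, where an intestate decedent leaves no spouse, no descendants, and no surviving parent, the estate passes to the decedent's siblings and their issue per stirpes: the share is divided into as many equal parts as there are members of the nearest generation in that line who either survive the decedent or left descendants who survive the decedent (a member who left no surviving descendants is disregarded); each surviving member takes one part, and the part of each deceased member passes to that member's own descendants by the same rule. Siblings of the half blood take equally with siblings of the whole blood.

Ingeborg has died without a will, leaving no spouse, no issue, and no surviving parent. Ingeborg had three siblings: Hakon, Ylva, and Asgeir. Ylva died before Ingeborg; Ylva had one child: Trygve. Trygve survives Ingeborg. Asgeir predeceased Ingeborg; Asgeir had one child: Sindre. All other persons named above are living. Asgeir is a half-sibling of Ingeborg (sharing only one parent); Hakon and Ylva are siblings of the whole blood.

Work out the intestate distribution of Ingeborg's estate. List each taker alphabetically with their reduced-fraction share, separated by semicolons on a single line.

No spouse, descendants, or parent survives, so the estate passes to Ingeborg's siblings per stirpes.
Half-blood and whole-blood siblings take equally under the stated rule.
The estate is divided into 3 equal shares of 1/3 among Hakon, Ylva, Asgeir.
Hakon is living and takes 1/3.
Ylva predeceased; the 1/3 allotted to Ylva's branch passes to Ylva's issue by representation.
Trygve is the sole taker at this level and receives the full 1/3.
Asgeir predeceased; the 1/3 allotted to Asgeir's branch passes to Asgeir's issue by representation.
Sindre is the sole taker at this level and receives the full 1/3.

Hakon 1/3; Sindre 1/3; Trygve 1/3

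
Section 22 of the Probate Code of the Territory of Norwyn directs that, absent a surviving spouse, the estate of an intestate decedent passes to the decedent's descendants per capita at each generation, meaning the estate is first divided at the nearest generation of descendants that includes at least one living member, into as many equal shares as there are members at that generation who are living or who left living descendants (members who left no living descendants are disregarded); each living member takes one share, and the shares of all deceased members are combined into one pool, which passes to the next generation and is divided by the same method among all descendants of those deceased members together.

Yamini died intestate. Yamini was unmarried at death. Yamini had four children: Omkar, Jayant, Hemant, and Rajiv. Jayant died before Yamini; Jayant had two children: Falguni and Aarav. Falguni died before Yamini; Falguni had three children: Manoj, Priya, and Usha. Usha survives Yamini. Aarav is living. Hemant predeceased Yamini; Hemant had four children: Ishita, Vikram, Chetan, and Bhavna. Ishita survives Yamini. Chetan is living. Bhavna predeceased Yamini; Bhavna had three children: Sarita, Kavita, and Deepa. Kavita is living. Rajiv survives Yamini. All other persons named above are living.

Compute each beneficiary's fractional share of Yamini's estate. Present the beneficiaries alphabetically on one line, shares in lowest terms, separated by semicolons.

Aarav 1/12; Chetan 1/12; Deepa 1/36; Ishita 1/12; Kavita 1/36; Manoj 1/36; Omkar 1/4; Priya 1/36; Rajiv 1/4; Sarita 1/36; Usha 1/36; Vikram 1/12

There is no surviving spouse, so the entire estate passes to Yamini's descendants per capita at each generation.
At generation 1 (Omkar, Jayant, Hemant, Rajiv) there are 4 shares of (1)/4 = 1/4 each.
Living: Omkar and Rajiv — each takes 1/4.
Deceased: Jayant and Hemant. Their combined 1/2 is pooled and carried to generation 2.
At generation 2 (Falguni, Aarav, Ishita, Vikram, Chetan, Bhavna) there are 6 shares of (1/2)/6 = 1/12 each.
Living: Aarav, Ishita, Vikram, and Chetan — each takes 1/12.
Deceased: Falguni and Bhavna. Their combined 1/6 is pooled and carried to generation 3.
At generation 3 (Manoj, Priya, Usha, Sarita, Kavita, Deepa) there are 6 shares of (1/6)/6 = 1/36 each.
Living: Manoj, Priya, Usha, Sarita, Kavita, and Deepa — each takes 1/36.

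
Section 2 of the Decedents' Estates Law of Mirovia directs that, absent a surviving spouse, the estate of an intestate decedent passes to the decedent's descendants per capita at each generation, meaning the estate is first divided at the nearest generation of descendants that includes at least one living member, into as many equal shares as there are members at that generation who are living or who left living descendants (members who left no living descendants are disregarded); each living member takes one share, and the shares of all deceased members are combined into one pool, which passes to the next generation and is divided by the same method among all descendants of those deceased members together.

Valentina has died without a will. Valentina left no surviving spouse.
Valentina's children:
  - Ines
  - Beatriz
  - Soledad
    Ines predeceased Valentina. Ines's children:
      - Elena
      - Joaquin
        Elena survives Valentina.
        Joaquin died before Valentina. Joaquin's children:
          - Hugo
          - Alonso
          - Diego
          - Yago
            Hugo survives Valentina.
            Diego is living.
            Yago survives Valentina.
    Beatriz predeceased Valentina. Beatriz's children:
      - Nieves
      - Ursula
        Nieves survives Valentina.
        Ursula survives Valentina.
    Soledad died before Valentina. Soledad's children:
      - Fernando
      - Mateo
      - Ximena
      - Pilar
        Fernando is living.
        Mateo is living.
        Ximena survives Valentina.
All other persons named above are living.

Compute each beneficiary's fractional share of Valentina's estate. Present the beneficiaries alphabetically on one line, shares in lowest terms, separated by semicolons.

There is no surviving spouse, so the entire estate passes to Valentina's descendants per capita at each generation.
No one at generation 1 (Ines, Beatriz, Soledad) is living; moving to the next generation.
At generation 2 (Elena, Joaquin, Nieves, Ursula, Fernando, Mateo, Ximena, Pilar) there are 8 shares of (1)/8 = 1/8 each.
Living: Elena, Nieves, Ursula, Fernando, Mateo, Ximena, and Pilar — each takes 1/8.
Deceased: Joaquin. That 1/8 share is carried to generation 3.
At generation 3 (Hugo, Alonso, Diego, Yago) there are 4 shares of (1/8)/4 = 1/32 each.
Living: Hugo, Alonso, Diego, and Yago — each takes 1/32.

Alonso 1/32; Diego 1/32; Elena 1/8; Fernando 1/8; Hugo 1/32; Mateo 1/8; Nieves 1/8; Pilar 1/8; Ursula 1/8; Ximena 1/8; Yago 1/32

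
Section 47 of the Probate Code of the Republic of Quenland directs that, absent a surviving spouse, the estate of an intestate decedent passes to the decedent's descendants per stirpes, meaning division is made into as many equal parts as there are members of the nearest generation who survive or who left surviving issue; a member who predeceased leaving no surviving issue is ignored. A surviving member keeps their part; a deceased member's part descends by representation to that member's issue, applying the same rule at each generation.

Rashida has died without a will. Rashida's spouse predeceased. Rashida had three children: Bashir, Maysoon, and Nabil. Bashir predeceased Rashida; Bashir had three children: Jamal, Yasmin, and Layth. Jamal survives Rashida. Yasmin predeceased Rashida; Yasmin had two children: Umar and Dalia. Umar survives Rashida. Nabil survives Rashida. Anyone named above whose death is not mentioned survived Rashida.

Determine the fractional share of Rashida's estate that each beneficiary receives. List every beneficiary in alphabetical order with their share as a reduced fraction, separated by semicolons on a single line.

There is no surviving spouse, so the entire estate passes to Rashida's descendants per stirpes.
The estate is divided into 3 equal shares of 1/3 among Bashir, Maysoon, Nabil.
Bashir predeceased; the 1/3 allotted to Bashir's branch passes to Bashir's issue by representation.
The 1/3 is divided into 3 equal shares of 1/9 among Jamal, Yasmin, Layth.
Jamal is living and takes 1/9.
Yasmin predeceased; the 1/9 allotted to Yasmin's branch passes to Yasmin's issue by representation.
The 1/9 is divided into 2 equal shares of 1/18 among Umar, Dalia.
Umar is living and takes 1/18.
Dalia is living and takes 1/18.
Layth is living and takes 1/9.
Maysoon is living and takes 1/3.
Nabil is living and takes 1/3.

Dalia 1/18; Jamal 1/9; Layth 1/9; Maysoon 1/3; Nabil 1/3; Umar 1/18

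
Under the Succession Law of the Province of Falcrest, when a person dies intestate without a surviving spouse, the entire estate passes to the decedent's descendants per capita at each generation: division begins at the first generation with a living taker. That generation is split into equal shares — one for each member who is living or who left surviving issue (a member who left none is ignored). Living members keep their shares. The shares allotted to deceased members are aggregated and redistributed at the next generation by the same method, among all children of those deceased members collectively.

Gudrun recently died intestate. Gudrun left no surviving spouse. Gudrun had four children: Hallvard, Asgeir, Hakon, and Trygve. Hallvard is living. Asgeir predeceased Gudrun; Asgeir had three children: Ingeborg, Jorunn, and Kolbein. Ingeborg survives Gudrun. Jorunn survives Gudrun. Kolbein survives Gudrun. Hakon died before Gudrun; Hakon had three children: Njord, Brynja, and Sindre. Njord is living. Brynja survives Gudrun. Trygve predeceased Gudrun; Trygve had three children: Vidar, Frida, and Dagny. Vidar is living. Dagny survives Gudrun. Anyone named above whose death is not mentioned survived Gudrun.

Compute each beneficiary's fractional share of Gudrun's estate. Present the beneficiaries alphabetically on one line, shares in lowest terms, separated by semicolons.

There is no surviving spouse, so the entire estate passes to Gudrun's descendants per capita at each generation.
At generation 1 (Hallvard, Asgeir, Hakon, Trygve) there are 4 shares of (1)/4 = 1/4 each.
Living: Hallvard — each takes 1/4.
Deceased: Asgeir, Hakon, and Trygve. Their combined 3/4 is pooled and carried to generation 2.
At generation 2 (Ingeborg, Jorunn, Kolbein, Njord, Brynja, Sindre, Vidar, Frida, Dagny) there are 9 shares of (3/4)/9 = 1/12 each.
Living: Ingeborg, Jorunn, Kolbein, Njord, Brynja, Sindre, Vidar, Frida, and Dagny — each takes 1/12.

Brynja 1/12; Dagny 1/12; Frida 1/12; Hallvard 1/4; Ingeborg 1/12; Jorunn 1/12; Kolbein 1/12; Njord 1/12; Sindre 1/12; Vidar 1/12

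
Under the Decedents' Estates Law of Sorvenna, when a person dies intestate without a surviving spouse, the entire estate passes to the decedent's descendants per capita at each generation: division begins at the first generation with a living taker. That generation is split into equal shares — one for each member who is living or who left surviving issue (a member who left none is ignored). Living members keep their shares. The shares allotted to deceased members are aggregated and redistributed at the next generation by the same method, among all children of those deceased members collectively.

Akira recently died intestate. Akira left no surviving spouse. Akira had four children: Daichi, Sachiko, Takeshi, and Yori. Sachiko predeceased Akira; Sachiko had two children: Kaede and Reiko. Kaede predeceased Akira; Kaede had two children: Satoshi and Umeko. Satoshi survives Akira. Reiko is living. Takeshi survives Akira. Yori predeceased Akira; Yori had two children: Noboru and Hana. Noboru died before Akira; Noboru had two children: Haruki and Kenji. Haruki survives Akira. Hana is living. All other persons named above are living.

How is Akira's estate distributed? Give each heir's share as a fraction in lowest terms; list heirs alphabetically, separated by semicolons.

Daichi 1/4; Hana 1/8; Haruki 1/16; Kenji 1/16; Reiko 1/8; Satoshi 1/16; Takeshi 1/4; Umeko 1/16

There is no surviving spouse, so the entire estate passes to Akira's descendants per capita at each generation.
At generation 1 (Daichi, Sachiko, Takeshi, Yori) there are 4 shares of (1)/4 = 1/4 each.
Living: Daichi and Takeshi — each takes 1/4.
Deceased: Sachiko and Yori. Their combined 1/2 is pooled and carried to generation 2.
At generation 2 (Kaede, Reiko, Noboru, Hana) there are 4 shares of (1/2)/4 = 1/8 each.
Living: Reiko and Hana — each takes 1/8.
Deceased: Kaede and Noboru. Their combined 1/4 is pooled and carried to generation 3.
At generation 3 (Satoshi, Umeko, Haruki, Kenji) there are 4 shares of (1/4)/4 = 1/16 each.
Living: Satoshi, Umeko, Haruki, and Kenji — each takes 1/16.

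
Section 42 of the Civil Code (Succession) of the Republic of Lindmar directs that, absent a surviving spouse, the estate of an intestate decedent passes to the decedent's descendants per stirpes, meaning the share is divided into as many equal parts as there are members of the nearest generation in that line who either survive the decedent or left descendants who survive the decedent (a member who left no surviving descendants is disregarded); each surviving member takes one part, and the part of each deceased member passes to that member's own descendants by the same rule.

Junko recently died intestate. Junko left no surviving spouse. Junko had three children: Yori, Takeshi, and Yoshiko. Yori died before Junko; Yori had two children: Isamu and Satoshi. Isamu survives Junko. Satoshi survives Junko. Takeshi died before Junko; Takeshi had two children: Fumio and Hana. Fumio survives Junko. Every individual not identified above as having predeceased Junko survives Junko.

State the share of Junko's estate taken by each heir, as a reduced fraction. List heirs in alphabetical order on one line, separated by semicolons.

There is no surviving spouse, so the entire estate passes to Junko's descendants per stirpes.
The estate is divided into 3 equal shares of 1/3 among Yori, Takeshi, Yoshiko.
Yori predeceased; the 1/3 allotted to Yori's branch passes to Yori's issue by representation.
The 1/3 is divided into 2 equal shares of 1/6 among Isamu, Satoshi.
Isamu is living and takes 1/6.
Satoshi is living and takes 1/6.
Takeshi predeceased; the 1/3 allotted to Takeshi's branch passes to Takeshi's issue by representation.
The 1/3 is divided into 2 equal shares of 1/6 among Fumio, Hana.
Fumio is living and takes 1/6.
Hana is living and takes 1/6.
Yoshiko is living and takes 1/3.

Fumio 1/6; Hana 1/6; Isamu 1/6; Satoshi 1/6; Yoshiko 1/3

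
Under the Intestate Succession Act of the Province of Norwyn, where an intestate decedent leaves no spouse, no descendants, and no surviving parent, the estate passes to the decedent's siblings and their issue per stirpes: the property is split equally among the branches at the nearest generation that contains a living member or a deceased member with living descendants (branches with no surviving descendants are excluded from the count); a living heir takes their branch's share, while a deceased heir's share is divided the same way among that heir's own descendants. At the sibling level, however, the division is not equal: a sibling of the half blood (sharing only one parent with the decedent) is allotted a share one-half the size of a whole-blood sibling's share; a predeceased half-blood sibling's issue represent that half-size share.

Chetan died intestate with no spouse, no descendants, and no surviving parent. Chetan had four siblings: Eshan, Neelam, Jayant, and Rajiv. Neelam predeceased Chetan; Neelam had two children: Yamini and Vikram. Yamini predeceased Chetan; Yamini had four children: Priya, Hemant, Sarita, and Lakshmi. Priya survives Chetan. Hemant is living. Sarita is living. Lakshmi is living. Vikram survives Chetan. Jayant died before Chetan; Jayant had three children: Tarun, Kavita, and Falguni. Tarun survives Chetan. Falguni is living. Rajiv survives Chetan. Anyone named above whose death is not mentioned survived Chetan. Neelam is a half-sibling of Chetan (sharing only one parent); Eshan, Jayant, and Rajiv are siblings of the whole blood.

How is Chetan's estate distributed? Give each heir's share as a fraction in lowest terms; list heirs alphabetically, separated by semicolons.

No spouse, descendants, or parent survives, so the estate passes to Chetan's siblings per stirpes.
Half-blood siblings count for one-half the weight of whole-blood siblings at the initial division.
Dividing 1 in proportion to weights (total weight 7/2): Eshan (weight 1) → 2/7; Neelam (weight 1/2) → 1/7; Jayant (weight 1) → 2/7; Rajiv (weight 1) → 2/7.
Eshan is living and takes 2/7.
Neelam predeceased; the 1/7 allotted to Neelam's branch passes to Neelam's issue by representation.
The 1/7 is divided into 2 equal shares of 1/14 among Yamini, Vikram.
Yamini predeceased; the 1/14 allotted to Yamini's branch passes to Yamini's issue by representation.
The 1/14 is divided into 4 equal shares of 1/56 among Priya, Hemant, Sarita, Lakshmi.
Priya is living and takes 1/56.
Hemant is living and takes 1/56.
Sarita is living and takes 1/56.
Lakshmi is living and takes 1/56.
Vikram is living and takes 1/14.
Jayant predeceased; the 2/7 allotted to Jayant's branch passes to Jayant's issue by representation.
The 2/7 is divided into 3 equal shares of 2/21 among Tarun, Kavita, Falguni.
Tarun is living and takes 2/21.
Kavita is living and takes 2/21.
Falguni is living and takes 2/21.
Rajiv is living and takes 2/7.

Eshan 2/7; Falguni 2/21; Hemant 1/56; Kavita 2/21; Lakshmi 1/56; Priya 1/56; Rajiv 2/7; Sarita 1/56; Tarun 2/21; Vikram 1/14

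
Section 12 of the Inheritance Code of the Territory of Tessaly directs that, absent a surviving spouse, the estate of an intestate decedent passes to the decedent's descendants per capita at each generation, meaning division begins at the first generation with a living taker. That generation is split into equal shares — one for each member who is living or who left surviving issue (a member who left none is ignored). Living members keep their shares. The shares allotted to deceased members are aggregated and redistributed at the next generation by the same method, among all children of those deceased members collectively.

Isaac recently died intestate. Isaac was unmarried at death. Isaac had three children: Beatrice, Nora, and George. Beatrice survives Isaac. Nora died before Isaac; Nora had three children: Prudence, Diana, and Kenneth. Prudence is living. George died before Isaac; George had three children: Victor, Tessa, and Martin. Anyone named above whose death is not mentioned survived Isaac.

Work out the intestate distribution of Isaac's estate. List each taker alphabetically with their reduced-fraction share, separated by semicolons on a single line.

There is no surviving spouse, so the entire estate passes to Isaac's descendants per capita at each generation.
At generation 1 (Beatrice, Nora, George) there are 3 shares of (1)/3 = 1/3 each.
Living: Beatrice — each takes 1/3.
Deceased: Nora and George. Their combined 2/3 is pooled and carried to generation 2.
At generation 2 (Prudence, Diana, Kenneth, Victor, Tessa, Martin) there are 6 shares of (2/3)/6 = 1/9 each.
Living: Prudence, Diana, Kenneth, Victor, Tessa, and Martin — each takes 1/9.

Beatrice 1/3; Diana 1/9; Kenneth 1/9; Martin 1/9; Prudence 1/9; Tessa 1/9; Victor 1/9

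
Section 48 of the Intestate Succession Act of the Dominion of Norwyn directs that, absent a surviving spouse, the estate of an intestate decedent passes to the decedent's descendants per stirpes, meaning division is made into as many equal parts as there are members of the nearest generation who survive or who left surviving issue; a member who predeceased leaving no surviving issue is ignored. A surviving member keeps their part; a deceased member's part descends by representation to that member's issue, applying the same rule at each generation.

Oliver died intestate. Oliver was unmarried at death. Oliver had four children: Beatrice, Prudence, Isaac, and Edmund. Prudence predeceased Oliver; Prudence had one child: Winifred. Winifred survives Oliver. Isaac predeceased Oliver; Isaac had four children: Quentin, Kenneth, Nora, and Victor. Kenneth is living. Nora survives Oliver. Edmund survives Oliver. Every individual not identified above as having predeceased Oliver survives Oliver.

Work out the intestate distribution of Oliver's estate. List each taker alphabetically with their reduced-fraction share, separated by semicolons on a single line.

Beatrice 1/4; Edmund 1/4; Kenneth 1/16; Nora 1/16; Quentin 1/16; Victor 1/16; Winifred 1/4

There is no surviving spouse, so the entire estate passes to Oliver's descendants per stirpes.
The estate is divided into 4 equal shares of 1/4 among Beatrice, Prudence, Isaac, Edmund.
Beatrice is living and takes 1/4.
Prudence predeceased; the 1/4 allotted to Prudence's branch passes to Prudence's issue by representation.
Winifred is the sole taker at this level and receives the full 1/4.
Isaac predeceased; the 1/4 allotted to Isaac's branch passes to Isaac's issue by representation.
The 1/4 is divided into 4 equal shares of 1/16 among Quentin, Kenneth, Nora, Victor.
Quentin is living and takes 1/16.
Kenneth is living and takes 1/16.
Nora is living and takes 1/16.
Victor is living and takes 1/16.
Edmund is living and takes 1/4.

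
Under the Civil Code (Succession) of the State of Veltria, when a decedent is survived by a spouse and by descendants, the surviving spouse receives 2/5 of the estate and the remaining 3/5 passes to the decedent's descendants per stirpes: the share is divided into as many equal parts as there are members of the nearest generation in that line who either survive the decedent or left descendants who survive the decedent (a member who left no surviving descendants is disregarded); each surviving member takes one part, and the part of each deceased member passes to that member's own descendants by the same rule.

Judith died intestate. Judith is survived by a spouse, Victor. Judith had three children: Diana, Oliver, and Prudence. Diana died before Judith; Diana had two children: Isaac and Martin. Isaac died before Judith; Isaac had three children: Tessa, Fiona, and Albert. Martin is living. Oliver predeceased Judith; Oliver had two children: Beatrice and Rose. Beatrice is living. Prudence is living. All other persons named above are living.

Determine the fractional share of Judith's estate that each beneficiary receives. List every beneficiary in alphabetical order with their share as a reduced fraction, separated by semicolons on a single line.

Albert 1/30; Beatrice 1/10; Fiona 1/30; Martin 1/10; Prudence 1/5; Rose 1/10; Tessa 1/30; Victor 2/5

Victor, as surviving spouse, takes 2/5.
The remaining 3/5 passes to Judith's descendants per stirpes.
The 3/5 is divided into 3 equal shares of 1/5 among Diana, Oliver, Prudence.
Diana predeceased; the 1/5 allotted to Diana's branch passes to Diana's issue by representation.
The 1/5 is divided into 2 equal shares of 1/10 among Isaac, Martin.
Isaac predeceased; the 1/10 allotted to Isaac's branch passes to Isaac's issue by representation.
The 1/10 is divided into 3 equal shares of 1/30 among Tessa, Fiona, Albert.
Tessa is living and takes 1/30.
Fiona is living and takes 1/30.
Albert is living and takes 1/30.
Martin is living and takes 1/10.
Oliver predeceased; the 1/5 allotted to Oliver's branch passes to Oliver's issue by representation.
The 1/5 is divided into 2 equal shares of 1/10 among Beatrice, Rose.
Beatrice is living and takes 1/10.
Rose is living and takes 1/10.
Prudence is living and takes 1/5.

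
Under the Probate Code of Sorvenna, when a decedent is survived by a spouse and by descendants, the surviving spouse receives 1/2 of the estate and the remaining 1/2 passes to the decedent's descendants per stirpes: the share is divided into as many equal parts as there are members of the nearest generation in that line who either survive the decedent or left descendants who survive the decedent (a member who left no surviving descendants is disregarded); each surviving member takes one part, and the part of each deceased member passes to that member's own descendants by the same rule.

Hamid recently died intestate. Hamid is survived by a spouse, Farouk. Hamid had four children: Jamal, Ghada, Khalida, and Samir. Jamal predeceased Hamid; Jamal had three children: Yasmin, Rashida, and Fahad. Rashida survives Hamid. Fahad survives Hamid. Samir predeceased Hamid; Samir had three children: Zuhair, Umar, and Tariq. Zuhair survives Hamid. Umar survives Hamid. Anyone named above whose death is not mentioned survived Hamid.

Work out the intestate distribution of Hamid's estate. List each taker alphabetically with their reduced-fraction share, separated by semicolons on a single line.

Fahad 1/24; Farouk 1/2; Ghada 1/8; Khalida 1/8; Rashida 1/24; Tariq 1/24; Umar 1/24; Yasmin 1/24; Zuhair 1/24

Farouk, as surviving spouse, takes 1/2.
The remaining 1/2 passes to Hamid's descendants per stirpes.
The 1/2 is divided into 4 equal shares of 1/8 among Jamal, Ghada, Khalida, Samir.
Jamal predeceased; the 1/8 allotted to Jamal's branch passes to Jamal's issue by representation.
The 1/8 is divided into 3 equal shares of 1/24 among Yasmin, Rashida, Fahad.
Yasmin is living and takes 1/24.
Rashida is living and takes 1/24.
Fahad is living and takes 1/24.
Ghada is living and takes 1/8.
Khalida is living and takes 1/8.
Samir predeceased; the 1/8 allotted to Samir's branch passes to Samir's issue by representation.
The 1/8 is divided into 3 equal shares of 1/24 among Zuhair, Umar, Tariq.
Zuhair is living and takes 1/24.
Umar is living and takes 1/24.
Tariq is living and takes 1/24.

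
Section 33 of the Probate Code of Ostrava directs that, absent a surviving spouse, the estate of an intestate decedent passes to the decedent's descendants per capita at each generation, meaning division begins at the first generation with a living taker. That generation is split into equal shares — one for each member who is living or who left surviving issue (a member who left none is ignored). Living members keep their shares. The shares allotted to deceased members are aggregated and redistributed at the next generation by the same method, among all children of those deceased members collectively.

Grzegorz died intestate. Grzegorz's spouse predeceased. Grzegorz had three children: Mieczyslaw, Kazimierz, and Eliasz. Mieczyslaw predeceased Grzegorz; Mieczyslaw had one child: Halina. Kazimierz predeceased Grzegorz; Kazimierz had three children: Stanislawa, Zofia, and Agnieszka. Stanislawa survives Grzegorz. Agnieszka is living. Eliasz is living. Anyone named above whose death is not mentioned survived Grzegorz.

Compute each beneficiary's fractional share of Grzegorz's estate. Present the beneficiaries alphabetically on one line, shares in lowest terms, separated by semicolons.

There is no surviving spouse, so the entire estate passes to Grzegorz's descendants per capita at each generation.
At generation 1 (Mieczyslaw, Kazimierz, Eliasz) there are 3 shares of (1)/3 = 1/3 each.
Living: Eliasz — each takes 1/3.
Deceased: Mieczyslaw and Kazimierz. Their combined 2/3 is pooled and carried to generation 2.
At generation 2 (Halina, Stanislawa, Zofia, Agnieszka) there are 4 shares of (2/3)/4 = 1/6 each.
Living: Halina, Stanislawa, Zofia, and Agnieszka — each takes 1/6.

Agnieszka 1/6; Eliasz 1/3; Halina 1/6; Stanislawa 1/6; Zofia 1/6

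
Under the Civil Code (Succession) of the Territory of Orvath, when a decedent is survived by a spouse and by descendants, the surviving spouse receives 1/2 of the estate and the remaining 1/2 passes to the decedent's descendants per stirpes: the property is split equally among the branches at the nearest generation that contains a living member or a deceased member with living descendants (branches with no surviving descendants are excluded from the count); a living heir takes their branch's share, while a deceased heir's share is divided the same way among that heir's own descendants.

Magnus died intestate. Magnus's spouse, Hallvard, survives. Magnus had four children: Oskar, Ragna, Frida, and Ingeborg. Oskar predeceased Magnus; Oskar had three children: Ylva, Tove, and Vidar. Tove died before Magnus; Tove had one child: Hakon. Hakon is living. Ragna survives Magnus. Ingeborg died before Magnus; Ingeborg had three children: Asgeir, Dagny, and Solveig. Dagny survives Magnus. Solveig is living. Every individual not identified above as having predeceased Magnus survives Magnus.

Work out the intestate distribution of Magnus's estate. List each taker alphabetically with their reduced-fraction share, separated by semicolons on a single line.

Hallvard, as surviving spouse, takes 1/2.
The remaining 1/2 passes to Magnus's descendants per stirpes.
The 1/2 is divided into 4 equal shares of 1/8 among Oskar, Ragna, Frida, Ingeborg.
Oskar predeceased; the 1/8 allotted to Oskar's branch passes to Oskar's issue by representation.
The 1/8 is divided into 3 equal shares of 1/24 among Ylva, Tove, Vidar.
Ylva is living and takes 1/24.
Tove predeceased; the 1/24 allotted to Tove's branch passes to Tove's issue by representation.
Hakon is the sole taker at this level and receives the full 1/24.
Vidar is living and takes 1/24.
Ragna is living and takes 1/8.
Frida is living and takes 1/8.
Ingeborg predeceased; the 1/8 allotted to Ingeborg's branch passes to Ingeborg's issue by representation.
The 1/8 is divided into 3 equal shares of 1/24 among Asgeir, Dagny, Solveig.
Asgeir is living and takes 1/24.
Dagny is living and takes 1/24.
Solveig is living and takes 1/24.

Asgeir 1/24; Dagny 1/24; Frida 1/8; Hakon 1/24; Hallvard 1/2; Ragna 1/8; Solveig 1/24; Vidar 1/24; Ylva 1/24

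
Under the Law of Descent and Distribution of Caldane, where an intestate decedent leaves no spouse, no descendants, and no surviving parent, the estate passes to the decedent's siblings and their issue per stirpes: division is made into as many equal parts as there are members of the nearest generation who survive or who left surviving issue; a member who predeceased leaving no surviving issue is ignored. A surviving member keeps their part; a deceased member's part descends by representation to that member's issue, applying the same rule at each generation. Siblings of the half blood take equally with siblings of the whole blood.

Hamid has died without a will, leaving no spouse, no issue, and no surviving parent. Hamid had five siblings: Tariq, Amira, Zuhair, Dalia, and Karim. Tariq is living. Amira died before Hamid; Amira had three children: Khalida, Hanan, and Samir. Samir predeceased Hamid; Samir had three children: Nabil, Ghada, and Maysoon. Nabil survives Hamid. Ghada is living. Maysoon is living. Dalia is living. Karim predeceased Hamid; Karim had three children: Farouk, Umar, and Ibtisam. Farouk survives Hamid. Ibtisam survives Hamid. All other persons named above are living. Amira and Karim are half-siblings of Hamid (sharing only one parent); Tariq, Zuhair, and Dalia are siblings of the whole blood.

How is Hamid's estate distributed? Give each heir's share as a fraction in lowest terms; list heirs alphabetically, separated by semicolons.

Dalia 1/5; Farouk 1/15; Ghada 1/45; Hanan 1/15; Ibtisam 1/15; Khalida 1/15; Maysoon 1/45; Nabil 1/45; Tariq 1/5; Umar 1/15; Zuhair 1/5

No spouse, descendants, or parent survives, so the estate passes to Hamid's siblings per stirpes.
Half-blood and whole-blood siblings take equally under the stated rule.
The estate is divided into 5 equal shares of 1/5 among Tariq, Amira, Zuhair, Dalia, Karim.
Tariq is living and takes 1/5.
Amira predeceased; the 1/5 allotted to Amira's branch passes to Amira's issue by representation.
The 1/5 is divided into 3 equal shares of 1/15 among Khalida, Hanan, Samir.
Khalida is living and takes 1/15.
Hanan is living and takes 1/15.
Samir predeceased; the 1/15 allotted to Samir's branch passes to Samir's issue by representation.
The 1/15 is divided into 3 equal shares of 1/45 among Nabil, Ghada, Maysoon.
Nabil is living and takes 1/45.
Ghada is living and takes 1/45.
Maysoon is living and takes 1/45.
Zuhair is living and takes 1/5.
Dalia is living and takes 1/5.
Karim predeceased; the 1/5 allotted to Karim's branch passes to Karim's issue by representation.
The 1/5 is divided into 3 equal shares of 1/15 among Farouk, Umar, Ibtisam.
Farouk is living and takes 1/15.
Umar is living and takes 1/15.
Ibtisam is living and takes 1/15.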